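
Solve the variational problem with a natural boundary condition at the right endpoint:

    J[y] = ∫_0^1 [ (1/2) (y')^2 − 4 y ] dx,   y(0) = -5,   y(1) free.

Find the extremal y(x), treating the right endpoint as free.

The Lagrangian L = (1/2) (y')^2 − 4 y gives
    ∂L/∂y = −4,   ∂L/∂y' = y'.
Euler-Lagrange: d/dx(y') − (−4) = 0, i.e. y'' + 4 = 0, so
    y(x) = −(4/2) x^2 + C1 x + C2.
Fixed left endpoint y(0) = -5 ⇒ C2 = -5.
The right endpoint x = 1 is free, so the natural (transversality) condition is ∂L/∂y' |_{x=1} = 0, i.e. y'(1) = 0.
Compute y'(x) = −4 x + C1, so y'(1) = −4 + C1 = 0 ⇒ C1 = 4.
Therefore the extremal is
    y(x) = −2 x^2 + 4 x − 5.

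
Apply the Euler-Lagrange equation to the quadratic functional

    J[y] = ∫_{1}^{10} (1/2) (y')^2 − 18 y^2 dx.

The Lagrangian is L = (1/2) (y')^2 − 18 y^2.
Compute ∂L/∂y = -36y, ∂L/∂y' = y'.
The Euler-Lagrange equation d/dx(∂L/∂y') − ∂L/∂y = 0 reduces to
    y'' + 36 y = 0.
Its general solution is
    y(x) = A sin(6x) + B cos(6x),
with A, B fixed by the endpoint conditions.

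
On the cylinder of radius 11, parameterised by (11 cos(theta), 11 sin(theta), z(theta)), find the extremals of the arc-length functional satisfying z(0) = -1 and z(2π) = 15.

Parameterise the cylinder of radius R = 11 as
    r(θ) = (11 cos θ, 11 sin θ, z(θ)).
The arc-length element is
    ds = sqrt(121 + (dz/dθ)^2) dθ,
so the Lagrangian is L = sqrt(121 + z'^2).
L depends on z' only, not on z or θ, so ∂L/∂z = 0 and
    ∂L/∂z' = z' / sqrt(121 + z'^2).
The Euler-Lagrange equation gives
    d/dθ( z' / sqrt(121 + z'^2) ) = 0,
so z' is constant. Integrating once:
    z(θ) = a θ + b,
a helix on the cylinder (a straight line when the cylinder is unrolled). The constants a, b are determined by the endpoint conditions.
With endpoint conditions z(0) = -1 and z(2π) = 15: from z(0) = b we get b = -1, and a·2π + -1 = 15 gives a = 8/π, so
    z(θ) = (8/π) θ − 1.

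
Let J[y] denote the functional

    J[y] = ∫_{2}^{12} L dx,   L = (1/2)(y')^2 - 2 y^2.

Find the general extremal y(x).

The Lagrangian is L = (1/2)(y')^2 - 2 y^2.
∂L/∂y = -4y.
∂L/∂y' = y'.
The Euler-Lagrange equation d/dx(∂L/∂y') − ∂L/∂y = 0 becomes:
    y'' + 4 y = 0
General solution: y(x) = A sin(2x) + B cos(2x), where A and B are arbitrary constants fixed by the endpoint conditions.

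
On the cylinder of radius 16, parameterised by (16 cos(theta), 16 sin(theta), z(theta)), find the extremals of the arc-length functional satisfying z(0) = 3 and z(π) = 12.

Parameterise the cylinder of radius R = 16 as
    r(θ) = (16 cos θ, 16 sin θ, z(θ)).
The arc-length element is
    ds = sqrt(256 + (dz/dθ)^2) dθ,
so the Lagrangian is L = sqrt(256 + z'^2).
L depends on z' only, not on z or θ, so ∂L/∂z = 0 and
    ∂L/∂z' = z' / sqrt(256 + z'^2).
The Euler-Lagrange equation gives
    d/dθ( z' / sqrt(256 + z'^2) ) = 0,
so z' is constant. Integrating once:
    z(θ) = a θ + b,
a helix on the cylinder (a straight line when the cylinder is unrolled). The constants a, b are determined by the endpoint conditions.
With endpoint conditions z(0) = 3 and z(π) = 12: from z(0) = b we get b = 3, and a·π + 3 = 12 gives a = 9/π, so
    z(θ) = (9/π) θ + 3.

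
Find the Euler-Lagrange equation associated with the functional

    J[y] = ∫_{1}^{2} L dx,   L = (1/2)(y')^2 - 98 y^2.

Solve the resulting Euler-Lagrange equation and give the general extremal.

The Lagrangian is L = (1/2)(y')^2 - 98 y^2.
∂L/∂y = -196y.
∂L/∂y' = y'.
The Euler-Lagrange equation d/dx(∂L/∂y') − ∂L/∂y = 0 becomes:
    y'' + 196 y = 0
General solution: y(x) = A sin(14x) + B cos(14x), where A and B are arbitrary constants fixed by the endpoint conditions.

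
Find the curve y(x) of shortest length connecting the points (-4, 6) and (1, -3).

Arc-length functional: J[y] = ∫ sqrt(1 + (y')^2) dx.
Lagrangian L = sqrt(1 + (y')^2) has no explicit y dependence, so ∂L/∂y = 0 and the Euler-Lagrange equation gives
    d/dx( y' / sqrt(1 + (y')^2) ) = 0  ⇒  y' / sqrt(1 + (y')^2) = const.
Hence y' is constant, so y(x) is affine.
Fitting the endpoints (-4, 6) and (1, -3):
    slope m = ((-3) − 6) / (1 − (-4)) = -9/5,
    intercept c = 6 − m·(-4) = -6/5.
Extremal: y(x) = (-9/5) x - 6/5.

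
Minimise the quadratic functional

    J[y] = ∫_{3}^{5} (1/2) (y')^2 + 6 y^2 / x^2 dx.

The Lagrangian is L = (1/2) (y')^2 + 6 y^2 / x^2.
Compute ∂L/∂y = 12y/x^2, ∂L/∂y' = y'.
The Euler-Lagrange equation d/dx(∂L/∂y') − ∂L/∂y = 0 reduces to
    y'' − 12/x^2 · y = 0  (x > 0).
Its general solution is
    y(x) = A x^4 + B x^(-3),
with A, B fixed by the endpoint conditions.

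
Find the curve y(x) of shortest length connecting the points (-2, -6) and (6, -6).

Arc-length functional: J[y] = ∫ sqrt(1 + (y')^2) dx.
Lagrangian L = sqrt(1 + (y')^2) has no explicit y dependence, so ∂L/∂y = 0 and the Euler-Lagrange equation gives
    d/dx( y' / sqrt(1 + (y')^2) ) = 0  ⇒  y' / sqrt(1 + (y')^2) = const.
Hence y' is constant, so y(x) is affine.
Fitting the endpoints (-2, -6) and (6, -6):
    slope m = ((-6) − (-6)) / (6 − (-2)) = 0,
    intercept c = (-6) − m·(-2) = -6.
Extremal: y(x) = -6.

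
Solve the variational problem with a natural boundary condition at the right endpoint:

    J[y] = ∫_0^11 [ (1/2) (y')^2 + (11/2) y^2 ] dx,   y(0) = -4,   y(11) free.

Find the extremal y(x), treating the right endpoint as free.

The Lagrangian L = (1/2) (y')^2 + (11/2) y^2 gives
    ∂L/∂y = 11 y,   ∂L/∂y' = y'.
Euler-Lagrange: y'' − 11 y = 0.
With k = sqrt(11), the general solution is
    y(x) = A cosh(sqrt(11) x) + B sinh(sqrt(11) x).
Fixed left endpoint y(0) = -4 ⇒ A = -4.
The right endpoint x = 11 is free, so the natural (transversality) condition is ∂L/∂y' |_{x=11} = 0, i.e. y'(11) = 0.
Compute y'(x) = A k sinh(k x) + B k cosh(k x), so
    y'(11) = A k sinh(k·11) + B k cosh(k·11) = 0
    ⇒ B = −A tanh(k·11) = 4 tanh(sqrt(11)·11).
Therefore the extremal is
    y(x) = −4 cosh(sqrt(11) x) + 4 tanh(sqrt(11)·11) sinh(sqrt(11) x).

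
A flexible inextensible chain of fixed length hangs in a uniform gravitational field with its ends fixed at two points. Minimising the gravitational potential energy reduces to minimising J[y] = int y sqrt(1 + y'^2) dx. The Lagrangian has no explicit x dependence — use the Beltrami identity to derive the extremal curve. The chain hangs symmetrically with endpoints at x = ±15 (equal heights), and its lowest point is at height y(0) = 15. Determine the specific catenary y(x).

The Lagrangian L(y, y') = y sqrt(1 + y'^2) has no explicit x dependence, so the Beltrami identity applies:
    L − y' ∂L/∂y' = C.
Compute ∂L/∂y' = y · y' / sqrt(1 + y'^2). Then
    L − y' ∂L/∂y'
    = y sqrt(1 + y'^2) − y · y'^2 / sqrt(1 + y'^2)
    = y (1 + y'^2 − y'^2) / sqrt(1 + y'^2)
    = y / sqrt(1 + y'^2) = C.
Squaring gives y^2 = C^2 (1 + y'^2), i.e.
    y'^2 = y^2 / C^2 − 1.
Separating variables,
    dy / sqrt(y^2 − C^2) = dx / C,
and integrating gives arccosh(y / C) = (x − a)/C, so
    y(x) = C cosh((x − a)/C),
the catenary. The constants C and a are fixed by the two endpoint conditions (and, for the hanging-chain problem, the length constraint selects C).
Now fit the given data. The endpoints x = ±15 are symmetric at equal height, so the catenary is even about its minimum: a = 0 and y(x) = C cosh(x/C). The lowest point is y(0) = C cosh(0) = C, and we are told y(0) = 15, so C = 15. Therefore
    y(x) = 15 cosh(x/15),
and at the endpoints
    y(±15) = 15 cosh(15/15).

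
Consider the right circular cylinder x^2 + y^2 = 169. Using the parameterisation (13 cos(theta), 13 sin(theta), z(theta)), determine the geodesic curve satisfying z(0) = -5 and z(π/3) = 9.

Parameterise the cylinder of radius R = 13 as
    r(θ) = (13 cos θ, 13 sin θ, z(θ)).
The arc-length element is
    ds = sqrt(169 + (dz/dθ)^2) dθ,
so the Lagrangian is L = sqrt(169 + z'^2).
L depends on z' only, not on z or θ, so ∂L/∂z = 0 and
    ∂L/∂z' = z' / sqrt(169 + z'^2).
The Euler-Lagrange equation gives
    d/dθ( z' / sqrt(169 + z'^2) ) = 0,
so z' is constant. Integrating once:
    z(θ) = a θ + b,
a helix on the cylinder (a straight line when the cylinder is unrolled). The constants a, b are determined by the endpoint conditions.
With endpoint conditions z(0) = -5 and z(π/3) = 9: from z(0) = b we get b = -5, and a·π/3 + -5 = 9 gives a = 42/π, so
    z(θ) = (42/π) θ − 5.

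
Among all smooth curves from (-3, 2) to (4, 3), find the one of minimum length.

Arc-length functional: J[y] = ∫ sqrt(1 + (y')^2) dx.
Lagrangian L = sqrt(1 + (y')^2) has no explicit y dependence, so ∂L/∂y = 0 and the Euler-Lagrange equation gives
    d/dx( y' / sqrt(1 + (y')^2) ) = 0  ⇒  y' / sqrt(1 + (y')^2) = const.
Hence y' is constant, so y(x) is affine.
Fitting the endpoints (-3, 2) and (4, 3):
    slope m = (3 − 2) / (4 − (-3)) = 1/7,
    intercept c = 2 − m·(-3) = 17/7.
Extremal: y(x) = (1/7) x + 17/7.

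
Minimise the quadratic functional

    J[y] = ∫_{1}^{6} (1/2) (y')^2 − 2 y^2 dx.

The Lagrangian is L = (1/2) (y')^2 − 2 y^2.
Compute ∂L/∂y = -4y, ∂L/∂y' = y'.
The Euler-Lagrange equation d/dx(∂L/∂y') − ∂L/∂y = 0 reduces to
    y'' + 4 y = 0.
Its general solution is
    y(x) = A sin(2x) + B cos(2x),
with A, B fixed by the endpoint conditions.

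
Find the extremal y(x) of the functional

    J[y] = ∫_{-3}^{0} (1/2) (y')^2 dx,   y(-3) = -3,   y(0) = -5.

The Lagrangian is L = (1/2) (y')^2.
Compute ∂L/∂y = 0, ∂L/∂y' = y'.
The Euler-Lagrange equation d/dx(∂L/∂y') − ∂L/∂y = 0 reduces to
    y'' = 0.
Its general solution is
    y(x) = A x + B,
with A, B fixed by the endpoint conditions.
Applying the endpoint conditions y(-3) = -3 and y(0) = -5: solve A·-3 + B = -3 and A·0 + B = -5. Subtracting gives A(0 − -3) = -5 − -3, so A = -2/3, and B = -3 − A·-3 = -5. Therefore
    y(x) = (-2/3) x - 5.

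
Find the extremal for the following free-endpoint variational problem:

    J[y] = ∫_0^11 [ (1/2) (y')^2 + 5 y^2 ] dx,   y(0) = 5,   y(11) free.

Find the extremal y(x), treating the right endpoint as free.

The Lagrangian L = (1/2) (y')^2 + 5 y^2 gives
    ∂L/∂y = 10 y,   ∂L/∂y' = y'.
Euler-Lagrange: y'' − 10 y = 0.
With k = sqrt(10), the general solution is
    y(x) = A cosh(sqrt(10) x) + B sinh(sqrt(10) x).
Fixed left endpoint y(0) = 5 ⇒ A = 5.
The right endpoint x = 11 is free, so the natural (transversality) condition is ∂L/∂y' |_{x=11} = 0, i.e. y'(11) = 0.
Compute y'(x) = A k sinh(k x) + B k cosh(k x), so
    y'(11) = A k sinh(k·11) + B k cosh(k·11) = 0
    ⇒ B = −A tanh(k·11) = − 5 tanh(sqrt(10)·11).
Therefore the extremal is
    y(x) = 5 cosh(sqrt(10) x) − 5 tanh(sqrt(10)·11) sinh(sqrt(10) x).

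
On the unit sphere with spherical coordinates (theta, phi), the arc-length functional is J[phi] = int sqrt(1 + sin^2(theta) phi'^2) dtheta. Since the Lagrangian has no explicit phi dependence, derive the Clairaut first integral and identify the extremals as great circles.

On the unit sphere with spherical coordinates (θ, φ), the induced metric is
    ds^2 = dθ^2 + sin^2(θ) dφ^2.
Parameterise by θ; the arc-length functional is
    J[φ] = ∫ sqrt(1 + sin^2(θ) (dφ/dθ)^2) dθ,
so L = sqrt(1 + sin^2(θ) φ'^2). Compute
    ∂L/∂φ = 0  (L has no explicit φ dependence),
    ∂L/∂φ' = sin^2(θ) φ' / sqrt(1 + sin^2(θ) φ'^2).
Since ∂L/∂φ = 0, the Euler-Lagrange equation
    d/dθ(∂L/∂φ') − ∂L/∂φ = 0
reduces to d/dθ(∂L/∂φ') = 0, i.e. the momentum conjugate to φ is conserved:
    sin^2(θ) φ' / sqrt(1 + sin^2(θ) φ'^2) = C.
This is Clairaut's relation for the sphere. Solving for φ' and integrating gives the great-circle family
    cot(θ) = A cos(φ − φ_0),
i.e. the intersection of the sphere with a plane through the origin. The two constants A and φ_0 (equivalently C and one phase) are fixed by the two endpoint conditions.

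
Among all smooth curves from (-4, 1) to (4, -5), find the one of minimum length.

Arc-length functional: J[y] = ∫ sqrt(1 + (y')^2) dx.
Lagrangian L = sqrt(1 + (y')^2) has no explicit y dependence, so ∂L/∂y = 0 and the Euler-Lagrange equation gives
    d/dx( y' / sqrt(1 + (y')^2) ) = 0  ⇒  y' / sqrt(1 + (y')^2) = const.
Hence y' is constant, so y(x) is affine.
Fitting the endpoints (-4, 1) and (4, -5):
    slope m = ((-5) − 1) / (4 − (-4)) = -3/4,
    intercept c = 1 − m·(-4) = -2.
Extremal: y(x) = (-3/4) x - 2.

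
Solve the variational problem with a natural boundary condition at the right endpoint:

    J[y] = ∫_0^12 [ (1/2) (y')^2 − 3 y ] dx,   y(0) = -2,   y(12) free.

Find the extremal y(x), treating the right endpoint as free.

The Lagrangian L = (1/2) (y')^2 − 3 y gives
    ∂L/∂y = −3,   ∂L/∂y' = y'.
Euler-Lagrange: d/dx(y') − (−3) = 0, i.e. y'' + 3 = 0, so
    y(x) = −(3/2) x^2 + C1 x + C2.
Fixed left endpoint y(0) = -2 ⇒ C2 = -2.
The right endpoint x = 12 is free, so the natural (transversality) condition is ∂L/∂y' |_{x=12} = 0, i.e. y'(12) = 0.
Compute y'(x) = −3 x + C1, so y'(12) = −36 + C1 = 0 ⇒ C1 = 36.
Therefore the extremal is
    y(x) = −(3/2) x^2 + 36 x − 2.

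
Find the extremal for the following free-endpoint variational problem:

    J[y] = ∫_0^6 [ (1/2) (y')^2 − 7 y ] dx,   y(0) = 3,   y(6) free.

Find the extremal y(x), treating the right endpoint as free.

The Lagrangian L = (1/2) (y')^2 − 7 y gives
    ∂L/∂y = −7,   ∂L/∂y' = y'.
Euler-Lagrange: d/dx(y') − (−7) = 0, i.e. y'' + 7 = 0, so
    y(x) = −(7/2) x^2 + C1 x + C2.
Fixed left endpoint y(0) = 3 ⇒ C2 = 3.
The right endpoint x = 6 is free, so the natural (transversality) condition is ∂L/∂y' |_{x=6} = 0, i.e. y'(6) = 0.
Compute y'(x) = −7 x + C1, so y'(6) = −42 + C1 = 0 ⇒ C1 = 42.
Therefore the extremal is
    y(x) = −(7/2) x^2 + 42 x + 3.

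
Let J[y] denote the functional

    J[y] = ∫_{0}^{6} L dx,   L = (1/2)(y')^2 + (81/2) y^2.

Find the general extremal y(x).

The Lagrangian is L = (1/2)(y')^2 + (81/2) y^2.
∂L/∂y = 81y.
∂L/∂y' = y'.
The Euler-Lagrange equation d/dx(∂L/∂y') − ∂L/∂y = 0 becomes:
    y'' - 81 y = 0
General solution: y(x) = A e^(9x) + B e^(-9x), where A and B are arbitrary constants fixed by the endpoint conditions.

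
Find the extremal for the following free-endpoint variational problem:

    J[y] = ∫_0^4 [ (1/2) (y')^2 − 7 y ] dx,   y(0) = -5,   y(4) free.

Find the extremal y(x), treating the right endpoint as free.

The Lagrangian L = (1/2) (y')^2 − 7 y gives
    ∂L/∂y = −7,   ∂L/∂y' = y'.
Euler-Lagrange: d/dx(y') − (−7) = 0, i.e. y'' + 7 = 0, so
    y(x) = −(7/2) x^2 + C1 x + C2.
Fixed left endpoint y(0) = -5 ⇒ C2 = -5.
The right endpoint x = 4 is free, so the natural (transversality) condition is ∂L/∂y' |_{x=4} = 0, i.e. y'(4) = 0.
Compute y'(x) = −7 x + C1, so y'(4) = −28 + C1 = 0 ⇒ C1 = 28.
Therefore the extremal is
    y(x) = −(7/2) x^2 + 28 x − 5.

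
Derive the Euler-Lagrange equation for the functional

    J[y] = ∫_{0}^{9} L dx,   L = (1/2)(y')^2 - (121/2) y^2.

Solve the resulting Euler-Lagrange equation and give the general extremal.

The Lagrangian is L = (1/2)(y')^2 - (121/2) y^2.
∂L/∂y = -121y.
∂L/∂y' = y'.
The Euler-Lagrange equation d/dx(∂L/∂y') − ∂L/∂y = 0 becomes:
    y'' + 121 y = 0
General solution: y(x) = A sin(11x) + B cos(11x), where A and B are arbitrary constants fixed by the endpoint conditions.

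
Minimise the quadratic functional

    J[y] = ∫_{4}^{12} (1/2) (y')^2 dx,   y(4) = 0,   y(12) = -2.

The Lagrangian is L = (1/2) (y')^2.
Compute ∂L/∂y = 0, ∂L/∂y' = y'.
The Euler-Lagrange equation d/dx(∂L/∂y') − ∂L/∂y = 0 reduces to
    y'' = 0.
Its general solution is
    y(x) = A x + B,
with A, B fixed by the endpoint conditions.
Applying the endpoint conditions y(4) = 0 and y(12) = -2: solve A·4 + B = 0 and A·12 + B = -2. Subtracting gives A(12 − 4) = -2 − 0, so A = -1/4, and B = 0 − A·4 = 1. Therefore
    y(x) = (-1/4) x + 1.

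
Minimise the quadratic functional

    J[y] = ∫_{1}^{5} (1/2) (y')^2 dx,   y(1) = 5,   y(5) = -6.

The Lagrangian is L = (1/2) (y')^2.
Compute ∂L/∂y = 0, ∂L/∂y' = y'.
The Euler-Lagrange equation d/dx(∂L/∂y') − ∂L/∂y = 0 reduces to
    y'' = 0.
Its general solution is
    y(x) = A x + B,
with A, B fixed by the endpoint conditions.
Applying the endpoint conditions y(1) = 5 and y(5) = -6: solve A·1 + B = 5 and A·5 + B = -6. Subtracting gives A(5 − 1) = -6 − 5, so A = -11/4, and B = 5 − A·1 = 31/4. Therefore
    y(x) = (-11/4) x + 31/4.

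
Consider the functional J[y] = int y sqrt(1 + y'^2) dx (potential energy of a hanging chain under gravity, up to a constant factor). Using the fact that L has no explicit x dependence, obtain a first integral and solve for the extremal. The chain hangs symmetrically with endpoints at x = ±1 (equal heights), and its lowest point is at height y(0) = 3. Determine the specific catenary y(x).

The Lagrangian L(y, y') = y sqrt(1 + y'^2) has no explicit x dependence, so the Beltrami identity applies:
    L − y' ∂L/∂y' = C.
Compute ∂L/∂y' = y · y' / sqrt(1 + y'^2). Then
    L − y' ∂L/∂y'
    = y sqrt(1 + y'^2) − y · y'^2 / sqrt(1 + y'^2)
    = y (1 + y'^2 − y'^2) / sqrt(1 + y'^2)
    = y / sqrt(1 + y'^2) = C.
Squaring gives y^2 = C^2 (1 + y'^2), i.e.
    y'^2 = y^2 / C^2 − 1.
Separating variables,
    dy / sqrt(y^2 − C^2) = dx / C,
and integrating gives arccosh(y / C) = (x − a)/C, so
    y(x) = C cosh((x − a)/C),
the catenary. The constants C and a are fixed by the two endpoint conditions (and, for the hanging-chain problem, the length constraint selects C).
Now fit the given data. The endpoints x = ±1 are symmetric at equal height, so the catenary is even about its minimum: a = 0 and y(x) = C cosh(x/C). The lowest point is y(0) = C cosh(0) = C, and we are told y(0) = 3, so C = 3. Therefore
    y(x) = 3 cosh(x/3),
and at the endpoints
    y(±1) = 3 cosh(1/3).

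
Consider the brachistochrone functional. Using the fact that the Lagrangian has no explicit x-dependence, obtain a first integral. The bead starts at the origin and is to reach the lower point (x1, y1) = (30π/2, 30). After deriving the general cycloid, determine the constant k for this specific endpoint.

The Lagrangian L = sqrt((1 + y'^2) / y) has no explicit x dependence, so the Beltrami identity applies:
    L − y' ∂L/∂y' = C.
Compute ∂L/∂y' = y' / sqrt(y (1 + y'^2)).
Substitute:
    sqrt((1 + y'^2)/y) − y'·y' / sqrt(y (1 + y'^2))
    = (1 + y'^2) / sqrt(y (1 + y'^2)) − y'^2 / sqrt(y (1 + y'^2))
    = 1 / sqrt(y (1 + y'^2)) = C.
Squaring and rearranging gives the first integral
    y (1 + y'^2) = 1/C^2 =: k   (constant).
Solving this first-order ODE by the substitution
    y = (k/2)(1 − cos θ)
yields the cycloid parameterisation
    x(θ) = (k/2)(θ − sin θ),   y(θ) = (k/2)(1 − cos θ).
The constant k is fixed by the endpoint condition.
Now fit the given lower endpoint (x1, y1) = (30π/2, 30). At the bottom of the first arch (θ = π), the parametric equations give
    y(π) = (k/2)(1 − cos π) = k,
    x(π) = (k/2)(π − sin π) = kπ/2.
Matching y(π) = 30 gives k = 30, consistent with x(π) = 30π/2. Therefore the specific cycloid is
    x(θ) = (30/2)(θ − sin θ),   y(θ) = (30/2)(1 − cos θ).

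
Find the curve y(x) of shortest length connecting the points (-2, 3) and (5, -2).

Arc-length functional: J[y] = ∫ sqrt(1 + (y')^2) dx.
Lagrangian L = sqrt(1 + (y')^2) has no explicit y dependence, so ∂L/∂y = 0 and the Euler-Lagrange equation gives
    d/dx( y' / sqrt(1 + (y')^2) ) = 0  ⇒  y' / sqrt(1 + (y')^2) = const.
Hence y' is constant, so y(x) is affine.
Fitting the endpoints (-2, 3) and (5, -2):
    slope m = ((-2) − 3) / (5 − (-2)) = -5/7,
    intercept c = 3 − m·(-2) = 11/7.
Extremal: y(x) = (-5/7) x + 11/7.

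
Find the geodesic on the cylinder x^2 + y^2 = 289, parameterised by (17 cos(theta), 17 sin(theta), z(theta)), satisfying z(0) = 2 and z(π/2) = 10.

Parameterise the cylinder of radius R = 17 as
    r(θ) = (17 cos θ, 17 sin θ, z(θ)).
The arc-length element is
    ds = sqrt(289 + (dz/dθ)^2) dθ,
so the Lagrangian is L = sqrt(289 + z'^2).
L depends on z' only, not on z or θ, so ∂L/∂z = 0 and
    ∂L/∂z' = z' / sqrt(289 + z'^2).
The Euler-Lagrange equation gives
    d/dθ( z' / sqrt(289 + z'^2) ) = 0,
so z' is constant. Integrating once:
    z(θ) = a θ + b,
a helix on the cylinder (a straight line when the cylinder is unrolled). The constants a, b are determined by the endpoint conditions.
With endpoint conditions z(0) = 2 and z(π/2) = 10: from z(0) = b we get b = 2, and a·π/2 + 2 = 10 gives a = 16/π, so
    z(θ) = (16/π) θ + 2.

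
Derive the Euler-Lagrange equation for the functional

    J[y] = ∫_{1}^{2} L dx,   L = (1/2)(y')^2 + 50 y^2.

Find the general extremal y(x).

The Lagrangian is L = (1/2)(y')^2 + 50 y^2.
∂L/∂y = 100y.
∂L/∂y' = y'.
The Euler-Lagrange equation d/dx(∂L/∂y') − ∂L/∂y = 0 becomes:
    y'' - 100 y = 0
General solution: y(x) = A e^(10x) + B e^(-10x), where A and B are arbitrary constants fixed by the endpoint conditions.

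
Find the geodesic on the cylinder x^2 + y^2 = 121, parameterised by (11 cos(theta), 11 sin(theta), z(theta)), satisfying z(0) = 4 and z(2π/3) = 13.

Parameterise the cylinder of radius R = 11 as
    r(θ) = (11 cos θ, 11 sin θ, z(θ)).
The arc-length element is
    ds = sqrt(121 + (dz/dθ)^2) dθ,
so the Lagrangian is L = sqrt(121 + z'^2).
L depends on z' only, not on z or θ, so ∂L/∂z = 0 and
    ∂L/∂z' = z' / sqrt(121 + z'^2).
The Euler-Lagrange equation gives
    d/dθ( z' / sqrt(121 + z'^2) ) = 0,
so z' is constant. Integrating once:
    z(θ) = a θ + b,
a helix on the cylinder (a straight line when the cylinder is unrolled). The constants a, b are determined by the endpoint conditions.
With endpoint conditions z(0) = 4 and z(2π/3) = 13: from z(0) = b we get b = 4, and a·2π/3 + 4 = 13 gives a = 27/(2π), so
    z(θ) = (27/(2π)) θ + 4.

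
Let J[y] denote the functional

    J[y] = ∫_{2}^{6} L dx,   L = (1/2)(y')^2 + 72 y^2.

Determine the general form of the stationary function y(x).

The Lagrangian is L = (1/2)(y')^2 + 72 y^2.
∂L/∂y = 144y.
∂L/∂y' = y'.
The Euler-Lagrange equation d/dx(∂L/∂y') − ∂L/∂y = 0 becomes:
    y'' - 144 y = 0
General solution: y(x) = A e^(12x) + B e^(-12x), where A and B are arbitrary constants fixed by the endpoint conditions.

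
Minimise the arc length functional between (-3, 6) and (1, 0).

Arc-length functional: J[y] = ∫ sqrt(1 + (y')^2) dx.
Lagrangian L = sqrt(1 + (y')^2) has no explicit y dependence, so ∂L/∂y = 0 and the Euler-Lagrange equation gives
    d/dx( y' / sqrt(1 + (y')^2) ) = 0  ⇒  y' / sqrt(1 + (y')^2) = const.
Hence y' is constant, so y(x) is affine.
Fitting the endpoints (-3, 6) and (1, 0):
    slope m = (0 − 6) / (1 − (-3)) = -3/2,
    intercept c = 6 − m·(-3) = 3/2.
Extremal: y(x) = (-3/2) x + 3/2.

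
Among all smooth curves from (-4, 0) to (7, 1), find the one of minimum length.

Arc-length functional: J[y] = ∫ sqrt(1 + (y')^2) dx.
Lagrangian L = sqrt(1 + (y')^2) has no explicit y dependence, so ∂L/∂y = 0 and the Euler-Lagrange equation gives
    d/dx( y' / sqrt(1 + (y')^2) ) = 0  ⇒  y' / sqrt(1 + (y')^2) = const.
Hence y' is constant, so y(x) is affine.
Fitting the endpoints (-4, 0) and (7, 1):
    slope m = (1 − 0) / (7 − (-4)) = 1/11,
    intercept c = 0 − m·(-4) = 4/11.
Extremal: y(x) = (1/11) x + 4/11.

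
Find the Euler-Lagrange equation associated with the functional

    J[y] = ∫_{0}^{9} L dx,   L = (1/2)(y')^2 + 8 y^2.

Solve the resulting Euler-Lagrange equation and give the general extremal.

The Lagrangian is L = (1/2)(y')^2 + 8 y^2.
∂L/∂y = 16y.
∂L/∂y' = y'.
The Euler-Lagrange equation d/dx(∂L/∂y') − ∂L/∂y = 0 becomes:
    y'' - 16 y = 0
General solution: y(x) = A e^(4x) + B e^(-4x), where A and B are arbitrary constants fixed by the endpoint conditions.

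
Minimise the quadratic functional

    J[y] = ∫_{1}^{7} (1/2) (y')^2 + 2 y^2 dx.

The Lagrangian is L = (1/2) (y')^2 + 2 y^2.
Compute ∂L/∂y = 4y, ∂L/∂y' = y'.
The Euler-Lagrange equation d/dx(∂L/∂y') − ∂L/∂y = 0 reduces to
    y'' − 4 y = 0.
Its general solution is
    y(x) = A e^(2x) + B e^(−2x),
with A, B fixed by the endpoint conditions.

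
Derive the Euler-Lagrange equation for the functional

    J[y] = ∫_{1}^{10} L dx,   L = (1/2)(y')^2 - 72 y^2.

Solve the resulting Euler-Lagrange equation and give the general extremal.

The Lagrangian is L = (1/2)(y')^2 - 72 y^2.
∂L/∂y = -144y.
∂L/∂y' = y'.
The Euler-Lagrange equation d/dx(∂L/∂y') − ∂L/∂y = 0 becomes:
    y'' + 144 y = 0
General solution: y(x) = A sin(12x) + B cos(12x), where A and B are arbitrary constants fixed by the endpoint conditions.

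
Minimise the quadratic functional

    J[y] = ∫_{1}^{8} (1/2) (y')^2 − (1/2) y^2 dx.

The Lagrangian is L = (1/2) (y')^2 − (1/2) y^2.
Compute ∂L/∂y = -y, ∂L/∂y' = y'.
The Euler-Lagrange equation d/dx(∂L/∂y') − ∂L/∂y = 0 reduces to
    y'' + y = 0.
Its general solution is
    y(x) = A sin(x) + B cos(x),
with A, B fixed by the endpoint conditions.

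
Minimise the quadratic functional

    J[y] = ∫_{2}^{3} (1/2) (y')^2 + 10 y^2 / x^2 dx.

The Lagrangian is L = (1/2) (y')^2 + 10 y^2 / x^2.
Compute ∂L/∂y = 20y/x^2, ∂L/∂y' = y'.
The Euler-Lagrange equation d/dx(∂L/∂y') − ∂L/∂y = 0 reduces to
    y'' − 20/x^2 · y = 0  (x > 0).
Its general solution is
    y(x) = A x^5 + B x^(-4),
with A, B fixed by the endpoint conditions.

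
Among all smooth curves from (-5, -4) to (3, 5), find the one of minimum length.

Arc-length functional: J[y] = ∫ sqrt(1 + (y')^2) dx.
Lagrangian L = sqrt(1 + (y')^2) has no explicit y dependence, so ∂L/∂y = 0 and the Euler-Lagrange equation gives
    d/dx( y' / sqrt(1 + (y')^2) ) = 0  ⇒  y' / sqrt(1 + (y')^2) = const.
Hence y' is constant, so y(x) is affine.
Fitting the endpoints (-5, -4) and (3, 5):
    slope m = (5 − (-4)) / (3 − (-5)) = 9/8,
    intercept c = (-4) − m·(-5) = 13/8.
Extremal: y(x) = (9/8) x + 13/8.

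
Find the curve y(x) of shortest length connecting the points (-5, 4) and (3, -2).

Arc-length functional: J[y] = ∫ sqrt(1 + (y')^2) dx.
Lagrangian L = sqrt(1 + (y')^2) has no explicit y dependence, so ∂L/∂y = 0 and the Euler-Lagrange equation gives
    d/dx( y' / sqrt(1 + (y')^2) ) = 0  ⇒  y' / sqrt(1 + (y')^2) = const.
Hence y' is constant, so y(x) is affine.
Fitting the endpoints (-5, 4) and (3, -2):
    slope m = ((-2) − 4) / (3 − (-5)) = -3/4,
    intercept c = 4 − m·(-5) = 1/4.
Extremal: y(x) = (-3/4) x + 1/4.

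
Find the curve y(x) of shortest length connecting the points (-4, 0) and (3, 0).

Arc-length functional: J[y] = ∫ sqrt(1 + (y')^2) dx.
Lagrangian L = sqrt(1 + (y')^2) has no explicit y dependence, so ∂L/∂y = 0 and the Euler-Lagrange equation gives
    d/dx( y' / sqrt(1 + (y')^2) ) = 0  ⇒  y' / sqrt(1 + (y')^2) = const.
Hence y' is constant, so y(x) is affine.
Fitting the endpoints (-4, 0) and (3, 0):
    slope m = (0 − 0) / (3 − (-4)) = 0,
    intercept c = 0 − m·(-4) = 0.
Extremal: y(x) = 0.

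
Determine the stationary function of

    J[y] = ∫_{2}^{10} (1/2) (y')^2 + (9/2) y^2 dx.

The Lagrangian is L = (1/2) (y')^2 + (9/2) y^2.
Compute ∂L/∂y = 9y, ∂L/∂y' = y'.
The Euler-Lagrange equation d/dx(∂L/∂y') − ∂L/∂y = 0 reduces to
    y'' − 9 y = 0.
Its general solution is
    y(x) = A e^(3x) + B e^(−3x),
with A, B fixed by the endpoint conditions.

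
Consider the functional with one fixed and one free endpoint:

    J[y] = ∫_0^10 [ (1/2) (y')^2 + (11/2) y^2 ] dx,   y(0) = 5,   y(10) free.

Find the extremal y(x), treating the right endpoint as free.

The Lagrangian L = (1/2) (y')^2 + (11/2) y^2 gives
    ∂L/∂y = 11 y,   ∂L/∂y' = y'.
Euler-Lagrange: y'' − 11 y = 0.
With k = sqrt(11), the general solution is
    y(x) = A cosh(sqrt(11) x) + B sinh(sqrt(11) x).
Fixed left endpoint y(0) = 5 ⇒ A = 5.
The right endpoint x = 10 is free, so the natural (transversality) condition is ∂L/∂y' |_{x=10} = 0, i.e. y'(10) = 0.
Compute y'(x) = A k sinh(k x) + B k cosh(k x), so
    y'(10) = A k sinh(k·10) + B k cosh(k·10) = 0
    ⇒ B = −A tanh(k·10) = − 5 tanh(sqrt(11)·10).
Therefore the extremal is
    y(x) = 5 cosh(sqrt(11) x) − 5 tanh(sqrt(11)·10) sinh(sqrt(11) x).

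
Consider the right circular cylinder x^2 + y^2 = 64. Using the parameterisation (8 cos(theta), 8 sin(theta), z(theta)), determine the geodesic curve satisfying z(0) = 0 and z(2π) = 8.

Parameterise the cylinder of radius R = 8 as
    r(θ) = (8 cos θ, 8 sin θ, z(θ)).
The arc-length element is
    ds = sqrt(64 + (dz/dθ)^2) dθ,
so the Lagrangian is L = sqrt(64 + z'^2).
L depends on z' only, not on z or θ, so ∂L/∂z = 0 and
    ∂L/∂z' = z' / sqrt(64 + z'^2).
The Euler-Lagrange equation gives
    d/dθ( z' / sqrt(64 + z'^2) ) = 0,
so z' is constant. Integrating once:
    z(θ) = a θ + b,
a helix on the cylinder (a straight line when the cylinder is unrolled). The constants a, b are determined by the endpoint conditions.
With endpoint conditions z(0) = 0 and z(2π) = 8: from z(0) = b we get b = 0, and a·2π + 0 = 8 gives a = 4/π, so
    z(θ) = (4/π) θ.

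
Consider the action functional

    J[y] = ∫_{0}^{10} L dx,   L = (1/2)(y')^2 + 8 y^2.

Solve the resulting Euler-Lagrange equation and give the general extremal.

The Lagrangian is L = (1/2)(y')^2 + 8 y^2.
∂L/∂y = 16y.
∂L/∂y' = y'.
The Euler-Lagrange equation d/dx(∂L/∂y') − ∂L/∂y = 0 becomes:
    y'' - 16 y = 0
General solution: y(x) = A e^(4x) + B e^(-4x), where A and B are arbitrary constants fixed by the endpoint conditions.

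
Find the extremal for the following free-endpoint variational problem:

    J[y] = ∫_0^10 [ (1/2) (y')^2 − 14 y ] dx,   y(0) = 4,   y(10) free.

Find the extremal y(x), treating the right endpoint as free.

The Lagrangian L = (1/2) (y')^2 − 14 y gives
    ∂L/∂y = −14,   ∂L/∂y' = y'.
Euler-Lagrange: d/dx(y') − (−14) = 0, i.e. y'' + 14 = 0, so
    y(x) = −(14/2) x^2 + C1 x + C2.
Fixed left endpoint y(0) = 4 ⇒ C2 = 4.
The right endpoint x = 10 is free, so the natural (transversality) condition is ∂L/∂y' |_{x=10} = 0, i.e. y'(10) = 0.
Compute y'(x) = −14 x + C1, so y'(10) = −140 + C1 = 0 ⇒ C1 = 140.
Therefore the extremal is
    y(x) = −7 x^2 + 140 x + 4.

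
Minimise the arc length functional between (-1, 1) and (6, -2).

Arc-length functional: J[y] = ∫ sqrt(1 + (y')^2) dx.
Lagrangian L = sqrt(1 + (y')^2) has no explicit y dependence, so ∂L/∂y = 0 and the Euler-Lagrange equation gives
    d/dx( y' / sqrt(1 + (y')^2) ) = 0  ⇒  y' / sqrt(1 + (y')^2) = const.
Hence y' is constant, so y(x) is affine.
Fitting the endpoints (-1, 1) and (6, -2):
    slope m = ((-2) − 1) / (6 − (-1)) = -3/7,
    intercept c = 1 − m·(-1) = 4/7.
Extremal: y(x) = (-3/7) x + 4/7.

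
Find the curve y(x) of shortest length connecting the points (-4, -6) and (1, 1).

Arc-length functional: J[y] = ∫ sqrt(1 + (y')^2) dx.
Lagrangian L = sqrt(1 + (y')^2) has no explicit y dependence, so ∂L/∂y = 0 and the Euler-Lagrange equation gives
    d/dx( y' / sqrt(1 + (y')^2) ) = 0  ⇒  y' / sqrt(1 + (y')^2) = const.
Hence y' is constant, so y(x) is affine.
Fitting the endpoints (-4, -6) and (1, 1):
    slope m = (1 − (-6)) / (1 − (-4)) = 7/5,
    intercept c = (-6) − m·(-4) = -2/5.
Extremal: y(x) = (7/5) x - 2/5.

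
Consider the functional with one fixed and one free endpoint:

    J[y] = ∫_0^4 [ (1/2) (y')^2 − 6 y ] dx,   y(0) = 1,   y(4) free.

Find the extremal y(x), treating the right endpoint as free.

The Lagrangian L = (1/2) (y')^2 − 6 y gives
    ∂L/∂y = −6,   ∂L/∂y' = y'.
Euler-Lagrange: d/dx(y') − (−6) = 0, i.e. y'' + 6 = 0, so
    y(x) = −(6/2) x^2 + C1 x + C2.
Fixed left endpoint y(0) = 1 ⇒ C2 = 1.
The right endpoint x = 4 is free, so the natural (transversality) condition is ∂L/∂y' |_{x=4} = 0, i.e. y'(4) = 0.
Compute y'(x) = −6 x + C1, so y'(4) = −24 + C1 = 0 ⇒ C1 = 24.
Therefore the extremal is
    y(x) = −3 x^2 + 24 x + 1.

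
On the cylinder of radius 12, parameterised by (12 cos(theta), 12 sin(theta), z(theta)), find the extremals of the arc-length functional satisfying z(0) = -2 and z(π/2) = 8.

Parameterise the cylinder of radius R = 12 as
    r(θ) = (12 cos θ, 12 sin θ, z(θ)).
The arc-length element is
    ds = sqrt(144 + (dz/dθ)^2) dθ,
so the Lagrangian is L = sqrt(144 + z'^2).
L depends on z' only, not on z or θ, so ∂L/∂z = 0 and
    ∂L/∂z' = z' / sqrt(144 + z'^2).
The Euler-Lagrange equation gives
    d/dθ( z' / sqrt(144 + z'^2) ) = 0,
so z' is constant. Integrating once:
    z(θ) = a θ + b,
a helix on the cylinder (a straight line when the cylinder is unrolled). The constants a, b are determined by the endpoint conditions.
With endpoint conditions z(0) = -2 and z(π/2) = 8: from z(0) = b we get b = -2, and a·π/2 + -2 = 8 gives a = 20/π, so
    z(θ) = (20/π) θ − 2.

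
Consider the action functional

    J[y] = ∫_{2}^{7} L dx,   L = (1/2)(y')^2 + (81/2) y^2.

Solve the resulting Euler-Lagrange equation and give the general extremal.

The Lagrangian is L = (1/2)(y')^2 + (81/2) y^2.
∂L/∂y = 81y.
∂L/∂y' = y'.
The Euler-Lagrange equation d/dx(∂L/∂y') − ∂L/∂y = 0 becomes:
    y'' - 81 y = 0
General solution: y(x) = A e^(9x) + B e^(-9x), where A and B are arbitrary constants fixed by the endpoint conditions.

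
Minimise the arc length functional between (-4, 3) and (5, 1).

Arc-length functional: J[y] = ∫ sqrt(1 + (y')^2) dx.
Lagrangian L = sqrt(1 + (y')^2) has no explicit y dependence, so ∂L/∂y = 0 and the Euler-Lagrange equation gives
    d/dx( y' / sqrt(1 + (y')^2) ) = 0  ⇒  y' / sqrt(1 + (y')^2) = const.
Hence y' is constant, so y(x) is affine.
Fitting the endpoints (-4, 3) and (5, 1):
    slope m = (1 − 3) / (5 − (-4)) = -2/9,
    intercept c = 3 − m·(-4) = 19/9.
Extremal: y(x) = (-2/9) x + 19/9.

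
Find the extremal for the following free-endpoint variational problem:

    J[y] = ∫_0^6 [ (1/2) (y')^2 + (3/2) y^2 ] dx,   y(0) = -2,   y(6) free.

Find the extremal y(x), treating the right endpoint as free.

The Lagrangian L = (1/2) (y')^2 + (3/2) y^2 gives
    ∂L/∂y = 3 y,   ∂L/∂y' = y'.
Euler-Lagrange: y'' − 3 y = 0.
With k = sqrt(3), the general solution is
    y(x) = A cosh(sqrt(3) x) + B sinh(sqrt(3) x).
Fixed left endpoint y(0) = -2 ⇒ A = -2.
The right endpoint x = 6 is free, so the natural (transversality) condition is ∂L/∂y' |_{x=6} = 0, i.e. y'(6) = 0.
Compute y'(x) = A k sinh(k x) + B k cosh(k x), so
    y'(6) = A k sinh(k·6) + B k cosh(k·6) = 0
    ⇒ B = −A tanh(k·6) = 2 tanh(sqrt(3)·6).
Therefore the extremal is
    y(x) = −2 cosh(sqrt(3) x) + 2 tanh(sqrt(3)·6) sinh(sqrt(3) x).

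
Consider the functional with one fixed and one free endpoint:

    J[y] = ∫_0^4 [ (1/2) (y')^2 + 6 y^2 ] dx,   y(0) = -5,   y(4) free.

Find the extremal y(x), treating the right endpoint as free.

The Lagrangian L = (1/2) (y')^2 + 6 y^2 gives
    ∂L/∂y = 12 y,   ∂L/∂y' = y'.
Euler-Lagrange: y'' − 12 y = 0.
With k = sqrt(12), the general solution is
    y(x) = A cosh(sqrt(12) x) + B sinh(sqrt(12) x).
Fixed left endpoint y(0) = -5 ⇒ A = -5.
The right endpoint x = 4 is free, so the natural (transversality) condition is ∂L/∂y' |_{x=4} = 0, i.e. y'(4) = 0.
Compute y'(x) = A k sinh(k x) + B k cosh(k x), so
    y'(4) = A k sinh(k·4) + B k cosh(k·4) = 0
    ⇒ B = −A tanh(k·4) = 5 tanh(sqrt(12)·4).
Therefore the extremal is
    y(x) = −5 cosh(sqrt(12) x) + 5 tanh(sqrt(12)·4) sinh(sqrt(12) x).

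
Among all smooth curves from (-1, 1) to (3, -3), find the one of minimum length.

Arc-length functional: J[y] = ∫ sqrt(1 + (y')^2) dx.
Lagrangian L = sqrt(1 + (y')^2) has no explicit y dependence, so ∂L/∂y = 0 and the Euler-Lagrange equation gives
    d/dx( y' / sqrt(1 + (y')^2) ) = 0  ⇒  y' / sqrt(1 + (y')^2) = const.
Hence y' is constant, so y(x) is affine.
Fitting the endpoints (-1, 1) and (3, -3):
    slope m = ((-3) − 1) / (3 − (-1)) = -1,
    intercept c = 1 − m·(-1) = 0.
Extremal: y(x) = -x.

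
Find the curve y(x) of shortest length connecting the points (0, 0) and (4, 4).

Arc-length functional: J[y] = ∫ sqrt(1 + (y')^2) dx.
Lagrangian L = sqrt(1 + (y')^2) has no explicit y dependence, so ∂L/∂y = 0 and the Euler-Lagrange equation gives
    d/dx( y' / sqrt(1 + (y')^2) ) = 0  ⇒  y' / sqrt(1 + (y')^2) = const.
Hence y' is constant, so y(x) is affine.
Fitting the endpoints (0, 0) and (4, 4):
    slope m = (4 − 0) / (4 − 0) = 1,
    intercept c = 0 − m·0 = 0.
Extremal: y(x) = x.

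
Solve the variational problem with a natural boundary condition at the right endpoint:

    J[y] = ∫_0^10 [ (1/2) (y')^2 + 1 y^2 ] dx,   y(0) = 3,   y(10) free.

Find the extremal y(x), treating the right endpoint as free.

The Lagrangian L = (1/2) (y')^2 + 1 y^2 gives
    ∂L/∂y = 2 y,   ∂L/∂y' = y'.
Euler-Lagrange: y'' − 2 y = 0.
With k = sqrt(2), the general solution is
    y(x) = A cosh(sqrt(2) x) + B sinh(sqrt(2) x).
Fixed left endpoint y(0) = 3 ⇒ A = 3.
The right endpoint x = 10 is free, so the natural (transversality) condition is ∂L/∂y' |_{x=10} = 0, i.e. y'(10) = 0.
Compute y'(x) = A k sinh(k x) + B k cosh(k x), so
    y'(10) = A k sinh(k·10) + B k cosh(k·10) = 0
    ⇒ B = −A tanh(k·10) = − 3 tanh(sqrt(2)·10).
Therefore the extremal is
    y(x) = 3 cosh(sqrt(2) x) − 3 tanh(sqrt(2)·10) sinh(sqrt(2) x).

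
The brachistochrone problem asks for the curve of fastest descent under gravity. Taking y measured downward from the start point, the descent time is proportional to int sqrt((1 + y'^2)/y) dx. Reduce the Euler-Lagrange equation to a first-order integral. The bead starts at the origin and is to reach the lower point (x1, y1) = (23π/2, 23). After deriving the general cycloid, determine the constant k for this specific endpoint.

The Lagrangian L = sqrt((1 + y'^2) / y) has no explicit x dependence, so the Beltrami identity applies:
    L − y' ∂L/∂y' = C.
Compute ∂L/∂y' = y' / sqrt(y (1 + y'^2)).
Substitute:
    sqrt((1 + y'^2)/y) − y'·y' / sqrt(y (1 + y'^2))
    = (1 + y'^2) / sqrt(y (1 + y'^2)) − y'^2 / sqrt(y (1 + y'^2))
    = 1 / sqrt(y (1 + y'^2)) = C.
Squaring and rearranging gives the first integral
    y (1 + y'^2) = 1/C^2 =: k   (constant).
Solving this first-order ODE by the substitution
    y = (k/2)(1 − cos θ)
yields the cycloid parameterisation
    x(θ) = (k/2)(θ − sin θ),   y(θ) = (k/2)(1 − cos θ).
The constant k is fixed by the endpoint condition.
Now fit the given lower endpoint (x1, y1) = (23π/2, 23). At the bottom of the first arch (θ = π), the parametric equations give
    y(π) = (k/2)(1 − cos π) = k,
    x(π) = (k/2)(π − sin π) = kπ/2.
Matching y(π) = 23 gives k = 23, consistent with x(π) = 23π/2. Therefore the specific cycloid is
    x(θ) = (23/2)(θ − sin θ),   y(θ) = (23/2)(1 − cos θ).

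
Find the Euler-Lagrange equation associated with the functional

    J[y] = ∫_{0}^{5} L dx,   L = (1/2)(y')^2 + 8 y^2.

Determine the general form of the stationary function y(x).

The Lagrangian is L = (1/2)(y')^2 + 8 y^2.
∂L/∂y = 16y.
∂L/∂y' = y'.
The Euler-Lagrange equation d/dx(∂L/∂y') − ∂L/∂y = 0 becomes:
    y'' - 16 y = 0
General solution: y(x) = A e^(4x) + B e^(-4x), where A and B are arbitrary constants fixed by the endpoint conditions.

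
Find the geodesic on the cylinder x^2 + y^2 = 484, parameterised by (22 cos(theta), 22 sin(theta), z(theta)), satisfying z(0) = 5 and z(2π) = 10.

Parameterise the cylinder of radius R = 22 as
    r(θ) = (22 cos θ, 22 sin θ, z(θ)).
The arc-length element is
    ds = sqrt(484 + (dz/dθ)^2) dθ,
so the Lagrangian is L = sqrt(484 + z'^2).
L depends on z' only, not on z or θ, so ∂L/∂z = 0 and
    ∂L/∂z' = z' / sqrt(484 + z'^2).
The Euler-Lagrange equation gives
    d/dθ( z' / sqrt(484 + z'^2) ) = 0,
so z' is constant. Integrating once:
    z(θ) = a θ + b,
a helix on the cylinder (a straight line when the cylinder is unrolled). The constants a, b are determined by the endpoint conditions.
With endpoint conditions z(0) = 5 and z(2π) = 10: from z(0) = b we get b = 5, and a·2π + 5 = 10 gives a = 5/(2π), so
    z(θ) = (5/(2π)) θ + 5.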